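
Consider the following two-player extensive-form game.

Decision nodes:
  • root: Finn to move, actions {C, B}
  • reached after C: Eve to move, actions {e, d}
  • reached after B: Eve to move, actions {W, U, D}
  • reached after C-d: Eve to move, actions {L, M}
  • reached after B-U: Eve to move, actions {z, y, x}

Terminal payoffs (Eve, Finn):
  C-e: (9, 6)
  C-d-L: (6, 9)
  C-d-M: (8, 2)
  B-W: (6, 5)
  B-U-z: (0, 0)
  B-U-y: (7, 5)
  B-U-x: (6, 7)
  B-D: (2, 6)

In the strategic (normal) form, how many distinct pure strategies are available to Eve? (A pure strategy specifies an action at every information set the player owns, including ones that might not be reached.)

36

Eve owns the node after C with actions {e, d} — two choices.
Eve owns the node after B with actions {W, U, D} — three choices.
Eve owns the node after C-d with actions {L, M} — two choices.
Eve owns the node after B-U with actions {z, y, x} — three choices.
A pure strategy fixes one action at each information set independently, so the count is the product 2 × 3 × 2 × 3 = 36.
(For reference, Finn has 2 pure strategies, giving a 36×2 normal-form matrix.)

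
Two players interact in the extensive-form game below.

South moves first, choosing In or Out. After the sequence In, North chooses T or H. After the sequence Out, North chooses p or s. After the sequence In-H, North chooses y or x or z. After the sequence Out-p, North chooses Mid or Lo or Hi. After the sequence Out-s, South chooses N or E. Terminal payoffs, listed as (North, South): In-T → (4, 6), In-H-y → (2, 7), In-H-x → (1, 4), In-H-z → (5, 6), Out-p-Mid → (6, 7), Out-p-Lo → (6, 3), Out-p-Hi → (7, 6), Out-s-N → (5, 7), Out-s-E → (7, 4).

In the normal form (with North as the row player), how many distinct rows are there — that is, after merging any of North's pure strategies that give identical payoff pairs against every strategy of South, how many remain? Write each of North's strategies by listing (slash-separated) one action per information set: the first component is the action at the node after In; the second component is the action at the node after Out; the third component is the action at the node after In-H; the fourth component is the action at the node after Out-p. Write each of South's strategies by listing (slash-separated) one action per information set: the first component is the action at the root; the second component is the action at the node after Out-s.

16

North has 36 pure strategies: T/p/y/Mid, T/p/y/Lo, T/p/y/Hi, T/p/x/Mid, T/p/x/Lo, T/p/x/Hi, T/p/z/Mid, T/p/z/Lo, T/p/z/Hi, T/s/y/Mid, T/s/y/Lo, T/s/y/Hi, T/s/x/Mid, T/s/x/Lo, T/s/x/Hi, T/s/z/Mid, T/s/z/Lo, T/s/z/Hi, H/p/y/Mid, H/p/y/Lo, H/p/y/Hi, H/p/x/Mid, H/p/x/Lo, H/p/x/Hi, H/p/z/Mid, H/p/z/Lo, H/p/z/Hi, H/s/y/Mid, H/s/y/Lo, H/s/y/Hi, H/s/x/Mid, H/s/x/Lo, H/s/x/Hi, H/s/z/Mid, H/s/z/Lo, H/s/z/Hi. Columns: In/N, In/E, Out/N, Out/E.
{T/p/y/Mid, T/p/x/Mid, T/p/z/Mid} → row (4,6) (4,6) (6,7) (6,7)
{T/p/y/Lo, T/p/x/Lo, T/p/z/Lo} → row (4,6) (4,6) (6,3) (6,3)
{T/p/y/Hi, T/p/x/Hi, T/p/z/Hi} → row (4,6) (4,6) (7,6) (7,6)
{T/s/y/Mid, T/s/y/Lo, T/s/y/Hi, T/s/x/Mid, T/s/x/Lo, T/s/x/Hi, T/s/z/Mid, T/s/z/Lo, T/s/z/Hi} → row (4,6) (4,6) (5,7) (7,4)
{H/p/y/Mid} → row (2,7) (2,7) (6,7) (6,7)
{H/p/y/Lo} → row (2,7) (2,7) (6,3) (6,3)
{H/p/y/Hi} → row (2,7) (2,7) (7,6) (7,6)
{H/p/x/Mid} → row (1,4) (1,4) (6,7) (6,7)
{H/p/x/Lo} → row (1,4) (1,4) (6,3) (6,3)
{H/p/x/Hi} → row (1,4) (1,4) (7,6) (7,6)
{H/p/z/Mid} → row (5,6) (5,6) (6,7) (6,7)
{H/p/z/Lo} → row (5,6) (5,6) (6,3) (6,3)
{H/p/z/Hi} → row (5,6) (5,6) (7,6) (7,6)
{H/s/y/Mid, H/s/y/Lo, H/s/y/Hi} → row (2,7) (2,7) (5,7) (7,4)
{H/s/x/Mid, H/s/x/Lo, H/s/x/Hi} → row (1,4) (1,4) (5,7) (7,4)
{H/s/z/Mid, H/s/z/Lo, H/s/z/Hi} → row (5,6) (5,6) (5,7) (7,4)
That's 16 distinct rows out of 36 strategies.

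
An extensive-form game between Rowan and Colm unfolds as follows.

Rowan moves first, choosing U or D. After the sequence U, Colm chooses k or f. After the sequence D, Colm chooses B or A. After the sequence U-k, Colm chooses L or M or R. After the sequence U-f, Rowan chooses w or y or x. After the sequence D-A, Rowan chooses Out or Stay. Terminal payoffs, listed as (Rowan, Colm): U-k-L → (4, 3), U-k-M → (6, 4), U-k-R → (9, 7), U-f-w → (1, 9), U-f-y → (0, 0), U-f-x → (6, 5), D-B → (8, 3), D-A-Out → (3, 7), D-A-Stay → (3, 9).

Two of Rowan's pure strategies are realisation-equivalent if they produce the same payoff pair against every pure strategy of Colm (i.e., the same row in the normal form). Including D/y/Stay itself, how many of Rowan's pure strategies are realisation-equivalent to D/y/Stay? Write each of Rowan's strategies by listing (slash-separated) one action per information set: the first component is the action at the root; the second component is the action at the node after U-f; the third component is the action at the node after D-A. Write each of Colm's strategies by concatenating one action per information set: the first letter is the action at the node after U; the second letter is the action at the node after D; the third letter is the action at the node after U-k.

3

Row for D/y/Stay (columns kBL, kBM, kBR, kAL, kAM, kAR, fBL, fBM, fBR, fAL, fAM, fAR): (8,3) (8,3) (8,3) (3,9) (3,9) (3,9) (8,3) (8,3) (8,3) (3,9) (3,9) (3,9).
Under D/y/Stay, Rowan's choice at the node after U-f can never be reached regardless of what Colm does, so varying those choices leaves every outcome unchanged.
Holding the reachable choices fixed and varying the unreachable one freely already gives 3 equivalent strategies.
No other strategy reproduces this row, so those 3 are the full class: D/w/Stay, D/y/Stay, D/x/Stay.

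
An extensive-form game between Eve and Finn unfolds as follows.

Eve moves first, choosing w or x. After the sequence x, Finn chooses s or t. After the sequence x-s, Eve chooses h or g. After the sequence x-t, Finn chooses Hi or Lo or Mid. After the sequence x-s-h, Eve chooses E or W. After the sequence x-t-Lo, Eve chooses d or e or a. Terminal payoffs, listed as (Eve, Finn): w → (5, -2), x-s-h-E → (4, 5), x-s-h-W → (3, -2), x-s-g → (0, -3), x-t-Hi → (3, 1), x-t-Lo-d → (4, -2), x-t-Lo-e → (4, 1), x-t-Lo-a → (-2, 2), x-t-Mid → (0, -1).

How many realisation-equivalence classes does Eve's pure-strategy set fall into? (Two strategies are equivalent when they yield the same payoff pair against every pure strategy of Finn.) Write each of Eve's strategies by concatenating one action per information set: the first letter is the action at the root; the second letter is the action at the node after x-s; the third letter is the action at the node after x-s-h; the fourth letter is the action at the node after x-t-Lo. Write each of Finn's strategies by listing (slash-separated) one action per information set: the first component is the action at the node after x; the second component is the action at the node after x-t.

Eve has 24 pure strategies: whEd, whEe, whEa, whWd, whWe, whWa, wgEd, wgEe, wgEa, wgWd, wgWe, wgWa, xhEd, xhEe, xhEa, xhWd, xhWe, xhWa, xgEd, xgEe, xgEa, xgWd, xgWe, xgWa. Columns: s/Hi, s/Lo, s/Mid, t/Hi, t/Lo, t/Mid.
{whEd, whEe, whEa, whWd, whWe, whWa, wgEd, wgEe, wgEa, wgWd, wgWe, wgWa} → row (5,-2) (5,-2) (5,-2) (5,-2) (5,-2) (5,-2)
{xhEd} → row (4,5) (4,5) (4,5) (3,1) (4,-2) (0,-1)
{xhEe} → row (4,5) (4,5) (4,5) (3,1) (4,1) (0,-1)
{xhEa} → row (4,5) (4,5) (4,5) (3,1) (-2,2) (0,-1)
{xhWd} → row (3,-2) (3,-2) (3,-2) (3,1) (4,-2) (0,-1)
{xhWe} → row (3,-2) (3,-2) (3,-2) (3,1) (4,1) (0,-1)
{xhWa} → row (3,-2) (3,-2) (3,-2) (3,1) (-2,2) (0,-1)
{xgEd, xgWd} → row (0,-3) (0,-3) (0,-3) (3,1) (4,-2) (0,-1)
{xgEe, xgWe} → row (0,-3) (0,-3) (0,-3) (3,1) (4,1) (0,-1)
{xgEa, xgWa} → row (0,-3) (0,-3) (0,-3) (3,1) (-2,2) (0,-1)
That's 10 distinct rows out of 24 strategies.

10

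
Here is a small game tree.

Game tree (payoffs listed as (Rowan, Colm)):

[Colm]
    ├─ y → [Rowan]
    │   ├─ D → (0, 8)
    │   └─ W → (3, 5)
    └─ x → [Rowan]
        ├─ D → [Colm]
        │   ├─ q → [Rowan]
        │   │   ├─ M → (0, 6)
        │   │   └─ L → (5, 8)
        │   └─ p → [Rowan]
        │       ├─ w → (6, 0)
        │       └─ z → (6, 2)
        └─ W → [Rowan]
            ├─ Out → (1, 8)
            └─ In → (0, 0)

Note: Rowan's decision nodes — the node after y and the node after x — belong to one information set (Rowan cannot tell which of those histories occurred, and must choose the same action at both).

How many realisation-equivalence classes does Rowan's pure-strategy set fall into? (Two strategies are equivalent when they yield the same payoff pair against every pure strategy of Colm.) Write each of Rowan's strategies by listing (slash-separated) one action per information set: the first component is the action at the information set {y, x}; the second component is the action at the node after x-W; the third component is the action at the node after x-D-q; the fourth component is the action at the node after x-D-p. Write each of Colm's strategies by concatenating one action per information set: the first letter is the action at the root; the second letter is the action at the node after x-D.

6

Rowan has 16 pure strategies: D/Out/M/w, D/Out/M/z, D/Out/L/w, D/Out/L/z, D/In/M/w, D/In/M/z, D/In/L/w, D/In/L/z, W/Out/M/w, W/Out/M/z, W/Out/L/w, W/Out/L/z, W/In/M/w, W/In/M/z, W/In/L/w, W/In/L/z. Columns: yq, yp, xq, xp.
{D/Out/M/w, D/In/M/w} → row (0,8) (0,8) (0,6) (6,0)
{D/Out/M/z, D/In/M/z} → row (0,8) (0,8) (0,6) (6,2)
{D/Out/L/w, D/In/L/w} → row (0,8) (0,8) (5,8) (6,0)
{D/Out/L/z, D/In/L/z} → row (0,8) (0,8) (5,8) (6,2)
{W/Out/M/w, W/Out/M/z, W/Out/L/w, W/Out/L/z} → row (3,5) (3,5) (1,8) (1,8)
{W/In/M/w, W/In/M/z, W/In/L/w, W/In/L/z} → row (3,5) (3,5) (0,0) (0,0)
That's 6 distinct rows out of 16 strategies.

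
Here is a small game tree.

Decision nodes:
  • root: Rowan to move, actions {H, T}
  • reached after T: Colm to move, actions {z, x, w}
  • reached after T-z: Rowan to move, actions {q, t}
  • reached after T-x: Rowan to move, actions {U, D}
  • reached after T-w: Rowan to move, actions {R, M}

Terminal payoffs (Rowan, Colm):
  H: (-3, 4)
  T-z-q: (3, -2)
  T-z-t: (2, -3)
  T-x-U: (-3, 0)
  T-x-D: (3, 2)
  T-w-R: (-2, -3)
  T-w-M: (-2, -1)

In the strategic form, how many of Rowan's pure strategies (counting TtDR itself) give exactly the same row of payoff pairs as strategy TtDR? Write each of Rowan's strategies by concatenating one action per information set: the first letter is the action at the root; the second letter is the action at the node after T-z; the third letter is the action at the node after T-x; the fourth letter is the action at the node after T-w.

Row for TtDR (columns z, x, w): (2,-3) (3,2) (-2,-3).
Every one of Rowan's information sets is on the play path for some reply by Colm when Rowan follows TtDR.
Changing the action at any of them therefore changes at least one column, so only TtDR itself gives this row.

1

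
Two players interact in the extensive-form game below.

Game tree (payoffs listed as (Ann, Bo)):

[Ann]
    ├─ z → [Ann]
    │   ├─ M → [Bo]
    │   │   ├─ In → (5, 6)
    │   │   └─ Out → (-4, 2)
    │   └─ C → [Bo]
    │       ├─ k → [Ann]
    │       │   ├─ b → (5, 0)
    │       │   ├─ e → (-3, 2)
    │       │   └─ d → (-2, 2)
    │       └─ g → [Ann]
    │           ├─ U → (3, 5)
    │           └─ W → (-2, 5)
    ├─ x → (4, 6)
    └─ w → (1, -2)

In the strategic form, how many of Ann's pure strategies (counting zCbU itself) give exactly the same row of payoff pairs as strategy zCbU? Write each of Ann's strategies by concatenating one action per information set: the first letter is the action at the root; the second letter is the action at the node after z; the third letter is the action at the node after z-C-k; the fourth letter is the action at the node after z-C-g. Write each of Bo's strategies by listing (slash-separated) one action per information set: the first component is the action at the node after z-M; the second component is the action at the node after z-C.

1

Row for zCbU (columns In/k, In/g, Out/k, Out/g): (5,0) (3,5) (5,0) (3,5).
Every one of Ann's information sets is on the play path for some reply by Bo when Ann follows zCbU.
Changing the action at any of them therefore changes at least one column, so only zCbU itself gives this row.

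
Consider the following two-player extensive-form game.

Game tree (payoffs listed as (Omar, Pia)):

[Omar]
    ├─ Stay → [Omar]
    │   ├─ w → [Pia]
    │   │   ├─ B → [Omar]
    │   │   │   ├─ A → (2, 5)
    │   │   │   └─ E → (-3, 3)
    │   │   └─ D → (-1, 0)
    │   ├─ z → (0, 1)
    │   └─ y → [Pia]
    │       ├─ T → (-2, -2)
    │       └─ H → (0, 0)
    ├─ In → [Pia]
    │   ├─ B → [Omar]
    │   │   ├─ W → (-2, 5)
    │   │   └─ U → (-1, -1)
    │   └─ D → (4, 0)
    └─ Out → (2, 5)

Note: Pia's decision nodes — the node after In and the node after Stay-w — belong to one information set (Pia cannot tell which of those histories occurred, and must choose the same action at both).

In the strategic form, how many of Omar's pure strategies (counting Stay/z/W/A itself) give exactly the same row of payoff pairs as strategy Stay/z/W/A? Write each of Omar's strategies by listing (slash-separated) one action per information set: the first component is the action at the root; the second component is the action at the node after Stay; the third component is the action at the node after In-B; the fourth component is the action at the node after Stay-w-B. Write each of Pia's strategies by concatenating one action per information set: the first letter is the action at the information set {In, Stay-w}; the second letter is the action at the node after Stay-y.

4

Row for Stay/z/W/A (columns BT, BH, DT, DH): (0,1) (0,1) (0,1) (0,1).
Under Stay/z/W/A, Omar's choice at the node after In-B and at the node after Stay-w-B can never be reached regardless of what Pia does, so varying those choices leaves every outcome unchanged.
Holding the reachable choices fixed and varying the unreachable ones freely already gives 2 × 2 = 4 equivalent strategies.
No other strategy reproduces this row, so those 4 are the full class: Stay/z/W/A, Stay/z/W/E, Stay/z/U/A, Stay/z/U/E.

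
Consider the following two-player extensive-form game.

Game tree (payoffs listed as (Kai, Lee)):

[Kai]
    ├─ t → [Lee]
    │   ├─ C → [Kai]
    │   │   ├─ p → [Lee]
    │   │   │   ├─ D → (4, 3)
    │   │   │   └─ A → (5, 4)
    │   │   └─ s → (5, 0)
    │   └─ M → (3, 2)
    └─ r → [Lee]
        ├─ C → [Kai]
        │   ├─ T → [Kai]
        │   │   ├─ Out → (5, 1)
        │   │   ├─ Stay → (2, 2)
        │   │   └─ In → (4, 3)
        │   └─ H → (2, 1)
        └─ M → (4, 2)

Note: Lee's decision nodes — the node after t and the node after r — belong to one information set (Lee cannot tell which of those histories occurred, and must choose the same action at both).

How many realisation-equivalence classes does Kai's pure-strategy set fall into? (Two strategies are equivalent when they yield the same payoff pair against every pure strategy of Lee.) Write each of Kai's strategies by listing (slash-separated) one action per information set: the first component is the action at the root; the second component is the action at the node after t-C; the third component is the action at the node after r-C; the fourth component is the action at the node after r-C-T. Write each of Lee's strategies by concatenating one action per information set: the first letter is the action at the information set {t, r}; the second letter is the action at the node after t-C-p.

Kai has 24 pure strategies: t/p/T/Out, t/p/T/Stay, t/p/T/In, t/p/H/Out, t/p/H/Stay, t/p/H/In, t/s/T/Out, t/s/T/Stay, t/s/T/In, t/s/H/Out, t/s/H/Stay, t/s/H/In, r/p/T/Out, r/p/T/Stay, r/p/T/In, r/p/H/Out, r/p/H/Stay, r/p/H/In, r/s/T/Out, r/s/T/Stay, r/s/T/In, r/s/H/Out, r/s/H/Stay, r/s/H/In. Columns: CD, CA, MD, MA.
{t/p/T/Out, t/p/T/Stay, t/p/T/In, t/p/H/Out, t/p/H/Stay, t/p/H/In} → row (4,3) (5,4) (3,2) (3,2)
{t/s/T/Out, t/s/T/Stay, t/s/T/In, t/s/H/Out, t/s/H/Stay, t/s/H/In} → row (5,0) (5,0) (3,2) (3,2)
{r/p/T/Out, r/s/T/Out} → row (5,1) (5,1) (4,2) (4,2)
{r/p/T/Stay, r/s/T/Stay} → row (2,2) (2,2) (4,2) (4,2)
{r/p/T/In, r/s/T/In} → row (4,3) (4,3) (4,2) (4,2)
{r/p/H/Out, r/p/H/Stay, r/p/H/In, r/s/H/Out, r/s/H/Stay, r/s/H/In} → row (2,1) (2,1) (4,2) (4,2)
That's 6 distinct rows out of 24 strategies.

6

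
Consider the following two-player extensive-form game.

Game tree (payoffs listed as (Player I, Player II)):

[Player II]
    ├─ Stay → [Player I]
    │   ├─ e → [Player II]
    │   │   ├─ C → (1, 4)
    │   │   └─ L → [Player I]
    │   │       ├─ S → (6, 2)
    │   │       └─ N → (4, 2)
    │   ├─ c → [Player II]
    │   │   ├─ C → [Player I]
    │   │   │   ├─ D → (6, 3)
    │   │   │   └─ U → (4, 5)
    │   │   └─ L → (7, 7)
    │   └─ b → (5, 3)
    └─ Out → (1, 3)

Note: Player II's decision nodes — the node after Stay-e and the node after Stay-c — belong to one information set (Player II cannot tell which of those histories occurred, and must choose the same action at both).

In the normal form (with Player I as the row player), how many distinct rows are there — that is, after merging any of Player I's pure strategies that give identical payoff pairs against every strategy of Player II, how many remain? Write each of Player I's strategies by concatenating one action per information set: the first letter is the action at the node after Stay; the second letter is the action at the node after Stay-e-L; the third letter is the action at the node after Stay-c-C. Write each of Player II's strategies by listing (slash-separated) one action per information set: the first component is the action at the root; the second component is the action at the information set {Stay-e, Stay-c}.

5

Player I has 12 pure strategies: eSD, eSU, eND, eNU, cSD, cSU, cND, cNU, bSD, bSU, bND, bNU. Columns: Stay/C, Stay/L, Out/C, Out/L.
{eSD, eSU} → row (1,4) (6,2) (1,3) (1,3)
{eND, eNU} → row (1,4) (4,2) (1,3) (1,3)
{cSD, cND} → row (6,3) (7,7) (1,3) (1,3)
{cSU, cNU} → row (4,5) (7,7) (1,3) (1,3)
{bSD, bSU, bND, bNU} → row (5,3) (5,3) (1,3) (1,3)
That's 5 distinct rows out of 12 strategies.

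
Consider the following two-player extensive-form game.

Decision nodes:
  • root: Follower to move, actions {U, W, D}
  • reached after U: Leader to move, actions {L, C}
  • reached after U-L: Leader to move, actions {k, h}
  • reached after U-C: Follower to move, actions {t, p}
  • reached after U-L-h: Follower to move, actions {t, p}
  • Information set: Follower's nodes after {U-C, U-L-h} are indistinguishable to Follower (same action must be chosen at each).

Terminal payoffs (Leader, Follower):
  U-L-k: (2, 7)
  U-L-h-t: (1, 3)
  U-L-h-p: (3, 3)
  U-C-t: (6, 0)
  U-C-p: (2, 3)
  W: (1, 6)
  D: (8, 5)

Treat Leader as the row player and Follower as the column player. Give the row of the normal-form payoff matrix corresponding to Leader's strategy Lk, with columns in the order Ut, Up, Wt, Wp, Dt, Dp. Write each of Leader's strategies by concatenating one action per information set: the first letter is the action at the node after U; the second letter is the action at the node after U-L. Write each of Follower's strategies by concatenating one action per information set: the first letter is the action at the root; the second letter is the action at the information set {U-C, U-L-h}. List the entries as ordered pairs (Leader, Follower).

vs Ut: Follower plays U → Leader plays L at [U] → Leader plays k at [U-L] → (2, 7)
vs Up: Follower plays U → Leader plays L at [U] → Leader plays k at [U-L] → (2, 7)
vs Wt: Follower plays W → (1, 6)
vs Wp: Follower plays W → (1, 6)
vs Dt: Follower plays D → (8, 5)
vs Dp: Follower plays D → (8, 5)

(2,7) (2,7) (1,6) (1,6) (8,5) (8,5)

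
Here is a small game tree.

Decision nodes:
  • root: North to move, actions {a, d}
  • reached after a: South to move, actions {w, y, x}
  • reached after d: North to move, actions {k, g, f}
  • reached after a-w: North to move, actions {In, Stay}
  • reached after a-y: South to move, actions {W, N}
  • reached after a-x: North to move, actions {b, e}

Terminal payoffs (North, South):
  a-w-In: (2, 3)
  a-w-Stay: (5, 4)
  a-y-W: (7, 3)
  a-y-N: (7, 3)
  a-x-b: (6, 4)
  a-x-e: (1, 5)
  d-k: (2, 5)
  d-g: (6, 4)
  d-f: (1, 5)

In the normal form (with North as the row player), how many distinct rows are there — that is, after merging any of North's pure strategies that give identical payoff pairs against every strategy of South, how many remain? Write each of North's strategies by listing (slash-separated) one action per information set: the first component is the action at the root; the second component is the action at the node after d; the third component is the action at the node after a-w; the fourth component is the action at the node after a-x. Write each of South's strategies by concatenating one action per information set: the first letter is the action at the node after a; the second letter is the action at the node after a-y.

7

North has 24 pure strategies: a/k/In/b, a/k/In/e, a/k/Stay/b, a/k/Stay/e, a/g/In/b, a/g/In/e, a/g/Stay/b, a/g/Stay/e, a/f/In/b, a/f/In/e, a/f/Stay/b, a/f/Stay/e, d/k/In/b, d/k/In/e, d/k/Stay/b, d/k/Stay/e, d/g/In/b, d/g/In/e, d/g/Stay/b, d/g/Stay/e, d/f/In/b, d/f/In/e, d/f/Stay/b, d/f/Stay/e. Columns: wW, wN, yW, yN, xW, xN.
{a/k/In/b, a/g/In/b, a/f/In/b} → row (2,3) (2,3) (7,3) (7,3) (6,4) (6,4)
{a/k/In/e, a/g/In/e, a/f/In/e} → row (2,3) (2,3) (7,3) (7,3) (1,5) (1,5)
{a/k/Stay/b, a/g/Stay/b, a/f/Stay/b} → row (5,4) (5,4) (7,3) (7,3) (6,4) (6,4)
{a/k/Stay/e, a/g/Stay/e, a/f/Stay/e} → row (5,4) (5,4) (7,3) (7,3) (1,5) (1,5)
{d/k/In/b, d/k/In/e, d/k/Stay/b, d/k/Stay/e} → row (2,5) (2,5) (2,5) (2,5) (2,5) (2,5)
{d/g/In/b, d/g/In/e, d/g/Stay/b, d/g/Stay/e} → row (6,4) (6,4) (6,4) (6,4) (6,4) (6,4)
{d/f/In/b, d/f/In/e, d/f/Stay/b, d/f/Stay/e} → row (1,5) (1,5) (1,5) (1,5) (1,5) (1,5)
That's 7 distinct rows out of 24 strategies.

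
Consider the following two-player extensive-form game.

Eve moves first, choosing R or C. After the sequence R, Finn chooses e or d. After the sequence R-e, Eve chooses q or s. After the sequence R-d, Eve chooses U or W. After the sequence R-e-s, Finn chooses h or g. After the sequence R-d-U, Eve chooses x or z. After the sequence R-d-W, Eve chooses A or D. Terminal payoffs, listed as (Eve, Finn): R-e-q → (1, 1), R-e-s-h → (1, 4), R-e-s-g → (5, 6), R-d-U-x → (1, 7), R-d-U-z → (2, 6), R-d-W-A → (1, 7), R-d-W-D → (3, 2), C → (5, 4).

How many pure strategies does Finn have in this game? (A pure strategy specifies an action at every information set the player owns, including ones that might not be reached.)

Finn owns the node after R with actions {e, d} — two choices.
Finn owns the node after R-e-s with actions {h, g} — two choices.
A pure strategy fixes one action at each information set independently, so the count is the product 2 × 2 = 4.

4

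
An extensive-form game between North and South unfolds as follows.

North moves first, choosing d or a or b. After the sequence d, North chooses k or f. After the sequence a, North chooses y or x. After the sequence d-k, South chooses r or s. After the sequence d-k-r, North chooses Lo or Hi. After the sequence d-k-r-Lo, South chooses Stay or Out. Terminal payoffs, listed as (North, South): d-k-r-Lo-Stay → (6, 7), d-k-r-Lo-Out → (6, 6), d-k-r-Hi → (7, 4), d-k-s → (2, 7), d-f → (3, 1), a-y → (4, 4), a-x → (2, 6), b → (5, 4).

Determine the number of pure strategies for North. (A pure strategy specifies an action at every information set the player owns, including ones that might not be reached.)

North owns the root with actions {d, a, b} — three choices.
North owns the node after d with actions {k, f} — two choices.
North owns the node after a with actions {y, x} — two choices.
North owns the node after d-k-r with actions {Lo, Hi} — two choices.
A pure strategy fixes one action at each information set independently, so the count is the product 3 × 2 × 2 × 2 = 24.
(For reference, South has 4 pure strategies, giving a 24×4 normal-form matrix.)

24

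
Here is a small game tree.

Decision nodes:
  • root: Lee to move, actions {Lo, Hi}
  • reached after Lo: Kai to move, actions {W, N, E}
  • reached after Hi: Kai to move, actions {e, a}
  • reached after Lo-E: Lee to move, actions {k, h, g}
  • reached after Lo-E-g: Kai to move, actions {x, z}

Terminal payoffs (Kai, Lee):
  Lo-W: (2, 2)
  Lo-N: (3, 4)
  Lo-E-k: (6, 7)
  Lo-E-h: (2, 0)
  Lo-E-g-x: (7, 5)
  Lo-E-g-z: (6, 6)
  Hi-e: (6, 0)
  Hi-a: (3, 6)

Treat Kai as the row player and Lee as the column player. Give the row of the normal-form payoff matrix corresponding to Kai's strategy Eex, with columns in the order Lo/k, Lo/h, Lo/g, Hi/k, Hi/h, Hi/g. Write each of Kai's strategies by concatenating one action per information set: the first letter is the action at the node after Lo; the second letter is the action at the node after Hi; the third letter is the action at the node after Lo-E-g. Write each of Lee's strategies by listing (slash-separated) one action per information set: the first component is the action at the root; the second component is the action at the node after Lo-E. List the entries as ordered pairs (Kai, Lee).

vs Lo/k: Lee plays Lo → Kai plays E at [Lo] → Lee plays k at [Lo-E] → (6, 7)
vs Lo/h: Lee plays Lo → Kai plays E at [Lo] → Lee plays h at [Lo-E] → (2, 0)
vs Lo/g: Lee plays Lo → Kai plays E at [Lo] → Lee plays g at [Lo-E] → Kai plays x at [Lo-E-g] → (7, 5)
vs Hi/k: Lee plays Hi → Kai plays e at [Hi] → (6, 0)
vs Hi/h: Lee plays Hi → Kai plays e at [Hi] → (6, 0)
vs Hi/g: Lee plays Hi → Kai plays e at [Hi] → (6, 0)

(6,7) (2,0) (7,5) (6,0) (6,0) (6,0)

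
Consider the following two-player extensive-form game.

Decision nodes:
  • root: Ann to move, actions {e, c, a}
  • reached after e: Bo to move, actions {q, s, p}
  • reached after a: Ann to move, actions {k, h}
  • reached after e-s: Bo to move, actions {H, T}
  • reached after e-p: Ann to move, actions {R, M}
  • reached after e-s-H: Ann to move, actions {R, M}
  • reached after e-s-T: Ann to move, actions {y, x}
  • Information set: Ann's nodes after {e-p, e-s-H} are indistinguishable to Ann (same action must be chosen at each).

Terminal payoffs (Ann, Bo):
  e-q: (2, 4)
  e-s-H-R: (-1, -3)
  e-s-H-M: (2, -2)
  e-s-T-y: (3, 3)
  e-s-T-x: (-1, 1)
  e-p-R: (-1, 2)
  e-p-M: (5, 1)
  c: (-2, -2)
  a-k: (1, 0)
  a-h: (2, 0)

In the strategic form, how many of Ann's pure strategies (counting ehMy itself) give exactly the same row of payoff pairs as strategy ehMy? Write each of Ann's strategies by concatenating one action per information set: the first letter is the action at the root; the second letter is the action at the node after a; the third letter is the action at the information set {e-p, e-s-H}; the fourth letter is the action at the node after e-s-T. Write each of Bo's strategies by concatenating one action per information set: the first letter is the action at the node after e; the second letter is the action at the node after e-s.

2

Row for ehMy (columns qH, qT, sH, sT, pH, pT): (2,4) (2,4) (2,-2) (3,3) (5,1) (5,1).
Under ehMy, Ann's choice at the node after a can never be reached regardless of what Bo does, so varying those choices leaves every outcome unchanged.
Holding the reachable choices fixed and varying the unreachable one freely already gives 2 equivalent strategies.
No other strategy reproduces this row, so those 2 are the full class: ekMy, ehMy.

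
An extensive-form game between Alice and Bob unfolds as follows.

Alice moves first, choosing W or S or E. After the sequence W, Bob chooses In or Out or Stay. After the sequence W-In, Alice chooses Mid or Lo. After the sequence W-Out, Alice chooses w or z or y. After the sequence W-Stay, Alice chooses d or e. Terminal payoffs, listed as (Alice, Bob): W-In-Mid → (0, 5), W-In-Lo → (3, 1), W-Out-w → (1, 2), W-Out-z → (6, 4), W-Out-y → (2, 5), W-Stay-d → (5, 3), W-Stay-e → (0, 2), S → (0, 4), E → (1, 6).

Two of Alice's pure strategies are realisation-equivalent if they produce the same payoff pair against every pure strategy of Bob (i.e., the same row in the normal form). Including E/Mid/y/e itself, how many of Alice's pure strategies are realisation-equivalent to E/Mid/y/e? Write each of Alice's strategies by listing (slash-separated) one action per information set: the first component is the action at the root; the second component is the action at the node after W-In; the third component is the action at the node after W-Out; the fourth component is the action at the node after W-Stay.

Row for E/Mid/y/e (columns In, Out, Stay): (1,6) (1,6) (1,6).
Under E/Mid/y/e, Alice's choice at the node after W-In and at the node after W-Out and at the node after W-Stay can never be reached regardless of what Bob does, so varying those choices leaves every outcome unchanged.
Holding the reachable choices fixed and varying the unreachable ones freely already gives 2 × 3 × 2 = 12 equivalent strategies.
No other strategy reproduces this row, so those 12 are the full class: E/Mid/w/d, E/Mid/w/e, E/Mid/z/d, E/Mid/z/e, E/Mid/y/d, E/Mid/y/e, E/Lo/w/d, E/Lo/w/e, E/Lo/z/d, E/Lo/z/e, E/Lo/y/d, E/Lo/y/e.

12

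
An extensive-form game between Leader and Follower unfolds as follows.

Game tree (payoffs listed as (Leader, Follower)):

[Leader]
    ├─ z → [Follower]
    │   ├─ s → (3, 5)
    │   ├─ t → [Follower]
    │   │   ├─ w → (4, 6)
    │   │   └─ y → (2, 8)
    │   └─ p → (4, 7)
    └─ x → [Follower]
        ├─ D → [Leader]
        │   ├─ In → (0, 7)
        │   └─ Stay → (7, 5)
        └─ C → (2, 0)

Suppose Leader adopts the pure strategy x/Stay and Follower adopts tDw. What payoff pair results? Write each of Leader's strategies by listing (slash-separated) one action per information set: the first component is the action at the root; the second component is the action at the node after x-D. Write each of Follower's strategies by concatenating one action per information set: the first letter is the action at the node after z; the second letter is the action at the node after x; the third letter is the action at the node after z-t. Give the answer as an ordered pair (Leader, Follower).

Trace the play path from the root:
  Leader plays x
  Follower plays D at [x]
  Leader plays Stay at [x-D]
→ terminal payoff (7, 5).
(Follower's choice at the node after z is never reached on this path, so it doesn't affect the outcome.)

(7, 5)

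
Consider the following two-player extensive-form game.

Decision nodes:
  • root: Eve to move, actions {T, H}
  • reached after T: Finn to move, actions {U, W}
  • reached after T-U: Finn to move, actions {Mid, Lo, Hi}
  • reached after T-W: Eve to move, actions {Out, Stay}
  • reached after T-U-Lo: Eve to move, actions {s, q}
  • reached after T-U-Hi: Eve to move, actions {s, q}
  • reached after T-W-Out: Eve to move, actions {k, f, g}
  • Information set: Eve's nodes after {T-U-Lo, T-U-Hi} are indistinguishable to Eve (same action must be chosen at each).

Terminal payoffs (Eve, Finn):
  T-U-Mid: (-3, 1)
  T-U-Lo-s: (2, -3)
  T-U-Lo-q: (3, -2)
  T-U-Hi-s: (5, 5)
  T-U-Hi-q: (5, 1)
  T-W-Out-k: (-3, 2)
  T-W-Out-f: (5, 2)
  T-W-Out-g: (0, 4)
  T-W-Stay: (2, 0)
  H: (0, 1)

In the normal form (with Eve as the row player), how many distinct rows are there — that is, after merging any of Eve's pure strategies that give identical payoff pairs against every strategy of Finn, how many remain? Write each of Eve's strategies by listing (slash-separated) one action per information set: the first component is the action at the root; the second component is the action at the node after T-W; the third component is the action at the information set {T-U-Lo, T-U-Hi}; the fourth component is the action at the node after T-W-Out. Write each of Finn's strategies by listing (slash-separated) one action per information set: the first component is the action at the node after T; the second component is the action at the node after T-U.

Eve has 24 pure strategies: T/Out/s/k, T/Out/s/f, T/Out/s/g, T/Out/q/k, T/Out/q/f, T/Out/q/g, T/Stay/s/k, T/Stay/s/f, T/Stay/s/g, T/Stay/q/k, T/Stay/q/f, T/Stay/q/g, H/Out/s/k, H/Out/s/f, H/Out/s/g, H/Out/q/k, H/Out/q/f, H/Out/q/g, H/Stay/s/k, H/Stay/s/f, H/Stay/s/g, H/Stay/q/k, H/Stay/q/f, H/Stay/q/g. Columns: U/Mid, U/Lo, U/Hi, W/Mid, W/Lo, W/Hi.
{T/Out/s/k} → row (-3,1) (2,-3) (5,5) (-3,2) (-3,2) (-3,2)
{T/Out/s/f} → row (-3,1) (2,-3) (5,5) (5,2) (5,2) (5,2)
{T/Out/s/g} → row (-3,1) (2,-3) (5,5) (0,4) (0,4) (0,4)
{T/Out/q/k} → row (-3,1) (3,-2) (5,1) (-3,2) (-3,2) (-3,2)
{T/Out/q/f} → row (-3,1) (3,-2) (5,1) (5,2) (5,2) (5,2)
{T/Out/q/g} → row (-3,1) (3,-2) (5,1) (0,4) (0,4) (0,4)
{T/Stay/s/k, T/Stay/s/f, T/Stay/s/g} → row (-3,1) (2,-3) (5,5) (2,0) (2,0) (2,0)
{T/Stay/q/k, T/Stay/q/f, T/Stay/q/g} → row (-3,1) (3,-2) (5,1) (2,0) (2,0) (2,0)
{H/Out/s/k, H/Out/s/f, H/Out/s/g, H/Out/q/k, H/Out/q/f, H/Out/q/g, H/Stay/s/k, H/Stay/s/f, H/Stay/s/g, H/Stay/q/k, H/Stay/q/f, H/Stay/q/g} → row (0,1) (0,1) (0,1) (0,1) (0,1) (0,1)
That's 9 distinct rows out of 24 strategies.

9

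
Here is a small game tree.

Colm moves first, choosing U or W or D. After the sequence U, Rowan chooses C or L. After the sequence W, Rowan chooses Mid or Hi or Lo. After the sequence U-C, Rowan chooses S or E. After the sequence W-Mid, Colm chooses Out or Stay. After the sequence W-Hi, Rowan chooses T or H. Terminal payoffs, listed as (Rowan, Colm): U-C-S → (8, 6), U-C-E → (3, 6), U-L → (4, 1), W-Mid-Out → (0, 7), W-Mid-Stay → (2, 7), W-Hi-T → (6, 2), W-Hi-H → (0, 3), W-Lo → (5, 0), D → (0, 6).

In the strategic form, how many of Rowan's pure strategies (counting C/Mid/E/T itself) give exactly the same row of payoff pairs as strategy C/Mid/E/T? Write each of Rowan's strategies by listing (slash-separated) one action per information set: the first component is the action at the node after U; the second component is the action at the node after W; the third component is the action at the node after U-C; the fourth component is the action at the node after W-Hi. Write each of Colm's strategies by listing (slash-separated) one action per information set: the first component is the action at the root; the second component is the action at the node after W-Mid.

2

Row for C/Mid/E/T (columns U/Out, U/Stay, W/Out, W/Stay, D/Out, D/Stay): (3,6) (3,6) (0,7) (2,7) (0,6) (0,6).
Under C/Mid/E/T, Rowan's choice at the node after W-Hi can never be reached regardless of what Colm does, so varying those choices leaves every outcome unchanged.
Holding the reachable choices fixed and varying the unreachable one freely already gives 2 equivalent strategies.
No other strategy reproduces this row, so those 2 are the full class: C/Mid/E/T, C/Mid/E/H.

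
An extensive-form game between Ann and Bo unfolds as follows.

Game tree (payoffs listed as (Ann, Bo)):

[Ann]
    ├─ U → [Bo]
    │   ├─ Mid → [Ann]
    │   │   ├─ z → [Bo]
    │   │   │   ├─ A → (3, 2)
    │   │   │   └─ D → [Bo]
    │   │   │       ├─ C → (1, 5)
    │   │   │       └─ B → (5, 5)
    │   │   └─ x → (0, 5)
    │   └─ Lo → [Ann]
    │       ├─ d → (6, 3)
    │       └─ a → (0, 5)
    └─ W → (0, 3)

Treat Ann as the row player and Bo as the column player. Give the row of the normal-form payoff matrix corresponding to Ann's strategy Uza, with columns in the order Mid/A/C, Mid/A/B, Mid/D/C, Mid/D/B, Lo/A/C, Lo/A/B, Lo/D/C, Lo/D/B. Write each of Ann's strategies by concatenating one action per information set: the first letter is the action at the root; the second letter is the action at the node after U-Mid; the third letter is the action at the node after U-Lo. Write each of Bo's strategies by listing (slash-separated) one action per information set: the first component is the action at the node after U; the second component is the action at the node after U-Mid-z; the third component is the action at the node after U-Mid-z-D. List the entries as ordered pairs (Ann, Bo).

vs Mid/A/C: Ann plays U → Bo plays Mid at [U] → Ann plays z at [U-Mid] → Bo plays A at [U-Mid-z] → (3, 2)
vs Mid/A/B: Ann plays U → Bo plays Mid at [U] → Ann plays z at [U-Mid] → Bo plays A at [U-Mid-z] → (3, 2)
vs Mid/D/C: Ann plays U → Bo plays Mid at [U] → Ann plays z at [U-Mid] → Bo plays D at [U-Mid-z] → Bo plays C at [U-Mid-z-D] → (1, 5)
vs Mid/D/B: Ann plays U → Bo plays Mid at [U] → Ann plays z at [U-Mid] → Bo plays D at [U-Mid-z] → Bo plays B at [U-Mid-z-D] → (5, 5)
vs Lo/A/C: Ann plays U → Bo plays Lo at [U] → Ann plays a at [U-Lo] → (0, 5)
vs Lo/A/B: Ann plays U → Bo plays Lo at [U] → Ann plays a at [U-Lo] → (0, 5)
vs Lo/D/C: Ann plays U → Bo plays Lo at [U] → Ann plays a at [U-Lo] → (0, 5)
vs Lo/D/B: Ann plays U → Bo plays Lo at [U] → Ann plays a at [U-Lo] → (0, 5)

(3,2) (3,2) (1,5) (5,5) (0,5) (0,5) (0,5) (0,5)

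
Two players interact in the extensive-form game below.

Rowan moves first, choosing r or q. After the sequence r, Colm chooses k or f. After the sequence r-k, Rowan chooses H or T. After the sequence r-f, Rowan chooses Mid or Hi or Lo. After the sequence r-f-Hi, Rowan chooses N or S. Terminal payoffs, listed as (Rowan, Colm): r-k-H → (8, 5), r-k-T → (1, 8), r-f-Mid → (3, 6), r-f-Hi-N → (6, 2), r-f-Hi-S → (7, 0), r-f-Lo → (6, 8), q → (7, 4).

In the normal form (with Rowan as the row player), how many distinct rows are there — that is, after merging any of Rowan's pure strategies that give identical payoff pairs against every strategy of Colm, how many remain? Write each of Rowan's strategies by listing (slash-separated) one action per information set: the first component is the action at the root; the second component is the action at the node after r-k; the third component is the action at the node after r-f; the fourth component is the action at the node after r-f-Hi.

9

Rowan has 24 pure strategies: r/H/Mid/N, r/H/Mid/S, r/H/Hi/N, r/H/Hi/S, r/H/Lo/N, r/H/Lo/S, r/T/Mid/N, r/T/Mid/S, r/T/Hi/N, r/T/Hi/S, r/T/Lo/N, r/T/Lo/S, q/H/Mid/N, q/H/Mid/S, q/H/Hi/N, q/H/Hi/S, q/H/Lo/N, q/H/Lo/S, q/T/Mid/N, q/T/Mid/S, q/T/Hi/N, q/T/Hi/S, q/T/Lo/N, q/T/Lo/S. Columns: k, f.
{r/H/Mid/N, r/H/Mid/S} → row (8,5) (3,6)
{r/H/Hi/N} → row (8,5) (6,2)
{r/H/Hi/S} → row (8,5) (7,0)
{r/H/Lo/N, r/H/Lo/S} → row (8,5) (6,8)
{r/T/Mid/N, r/T/Mid/S} → row (1,8) (3,6)
{r/T/Hi/N} → row (1,8) (6,2)
{r/T/Hi/S} → row (1,8) (7,0)
{r/T/Lo/N, r/T/Lo/S} → row (1,8) (6,8)
{q/H/Mid/N, q/H/Mid/S, q/H/Hi/N, q/H/Hi/S, q/H/Lo/N, q/H/Lo/S, q/T/Mid/N, q/T/Mid/S, q/T/Hi/N, q/T/Hi/S, q/T/Lo/N, q/T/Lo/S} → row (7,4) (7,4)
That's 9 distinct rows out of 24 strategies.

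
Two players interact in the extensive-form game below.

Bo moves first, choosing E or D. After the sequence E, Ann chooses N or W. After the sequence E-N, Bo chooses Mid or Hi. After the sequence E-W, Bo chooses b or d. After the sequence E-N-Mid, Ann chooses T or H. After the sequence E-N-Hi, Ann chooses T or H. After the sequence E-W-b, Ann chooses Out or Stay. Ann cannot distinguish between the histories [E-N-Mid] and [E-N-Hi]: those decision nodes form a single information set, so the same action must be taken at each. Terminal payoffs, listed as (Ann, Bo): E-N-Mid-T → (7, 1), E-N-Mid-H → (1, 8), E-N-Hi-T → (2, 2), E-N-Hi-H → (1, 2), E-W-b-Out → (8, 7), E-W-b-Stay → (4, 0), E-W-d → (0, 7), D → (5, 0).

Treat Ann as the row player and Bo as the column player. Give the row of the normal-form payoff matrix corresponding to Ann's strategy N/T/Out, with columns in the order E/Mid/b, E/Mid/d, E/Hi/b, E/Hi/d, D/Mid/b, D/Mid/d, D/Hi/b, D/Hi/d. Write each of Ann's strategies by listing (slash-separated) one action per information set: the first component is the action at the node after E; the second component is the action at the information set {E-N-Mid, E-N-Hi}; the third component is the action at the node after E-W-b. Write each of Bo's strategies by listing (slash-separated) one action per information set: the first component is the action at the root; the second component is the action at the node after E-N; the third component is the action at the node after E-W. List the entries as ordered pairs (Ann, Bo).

(7,1) (7,1) (2,2) (2,2) (5,0) (5,0) (5,0) (5,0)

vs E/Mid/b: Bo plays E → Ann plays N at [E] → Bo plays Mid at [E-N] → Ann plays T at [E-N-Mid] → (7, 1)
vs E/Mid/d: Bo plays E → Ann plays N at [E] → Bo plays Mid at [E-N] → Ann plays T at [E-N-Mid] → (7, 1)
vs E/Hi/b: Bo plays E → Ann plays N at [E] → Bo plays Hi at [E-N] → Ann plays T at [E-N-Hi] → (2, 2)
vs E/Hi/d: Bo plays E → Ann plays N at [E] → Bo plays Hi at [E-N] → Ann plays T at [E-N-Hi] → (2, 2)
vs D/Mid/b: Bo plays D → (5, 0)
vs D/Mid/d: Bo plays D → (5, 0)
vs D/Hi/b: Bo plays D → (5, 0)
vs D/Hi/d: Bo plays D → (5, 0)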